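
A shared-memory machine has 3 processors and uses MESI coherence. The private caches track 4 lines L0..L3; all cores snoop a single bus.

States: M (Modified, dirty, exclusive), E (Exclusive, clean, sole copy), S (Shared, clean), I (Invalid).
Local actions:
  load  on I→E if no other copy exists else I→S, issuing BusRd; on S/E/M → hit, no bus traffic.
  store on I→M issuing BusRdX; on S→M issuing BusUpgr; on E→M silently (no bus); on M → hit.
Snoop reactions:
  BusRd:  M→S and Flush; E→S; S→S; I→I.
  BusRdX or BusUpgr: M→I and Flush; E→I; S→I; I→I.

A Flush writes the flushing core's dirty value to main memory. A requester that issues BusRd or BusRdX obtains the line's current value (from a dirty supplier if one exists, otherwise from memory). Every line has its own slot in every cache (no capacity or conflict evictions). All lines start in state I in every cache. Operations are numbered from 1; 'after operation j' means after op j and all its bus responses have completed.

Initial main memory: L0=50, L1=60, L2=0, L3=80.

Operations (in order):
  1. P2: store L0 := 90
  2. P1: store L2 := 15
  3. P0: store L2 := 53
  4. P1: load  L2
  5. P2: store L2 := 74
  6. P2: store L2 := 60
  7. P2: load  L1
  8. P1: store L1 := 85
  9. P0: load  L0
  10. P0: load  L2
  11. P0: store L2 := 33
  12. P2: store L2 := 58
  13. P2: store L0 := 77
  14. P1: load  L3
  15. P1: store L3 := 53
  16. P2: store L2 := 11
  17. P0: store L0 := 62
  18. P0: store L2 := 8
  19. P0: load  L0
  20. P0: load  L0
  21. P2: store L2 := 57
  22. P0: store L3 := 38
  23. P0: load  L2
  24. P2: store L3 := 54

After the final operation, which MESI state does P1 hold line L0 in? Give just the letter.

[1] P2: store L0 := 90 | P0:I, P1:I, P2:M(90) | bus: BusRdX
[2] P1: store L2 := 15 | P0:I, P1:M(15), P2:I | bus: BusRdX
[3] P0: store L2 := 53 | P0:M(53), P1:I, P2:I | bus: BusRdX,Flush
[4] P1: load  L2 | P0:S(53), P1:S(53), P2:I | bus: BusRd,Flush
[5] P2: store L2 := 74 | P0:I, P1:I, P2:M(74) | bus: BusRdX
[6] P2: store L2 := 60 | P0:I, P1:I, P2:M(60) | bus: none
[7] P2: load  L1 | P0:I, P1:I, P2:E(60) | bus: BusRd
[8] P1: store L1 := 85 | P0:I, P1:M(85), P2:I | bus: BusRdX
[9] P0: load  L0 | P0:S(90), P1:I, P2:S(90) | bus: BusRd,Flush
[10] P0: load  L2 | P0:S(60), P1:I, P2:S(60) | bus: BusRd,Flush
[11] P0: store L2 := 33 | P0:M(33), P1:I, P2:I | bus: BusUpgr
[12] P2: store L2 := 58 | P0:I, P1:I, P2:M(58) | bus: BusRdX,Flush
[13] P2: store L0 := 77 | P0:I, P1:I, P2:M(77) | bus: BusUpgr
[14] P1: load  L3 | P0:I, P1:E(80), P2:I | bus: BusRd
[15] P1: store L3 := 53 | P0:I, P1:M(53), P2:I | bus: none
[16] P2: store L2 := 11 | P0:I, P1:I, P2:M(11) | bus: none
[17] P0: store L0 := 62 | P0:M(62), P1:I, P2:I | bus: BusRdX,Flush
[18] P0: store L2 := 8 | P0:M(8), P1:I, P2:I | bus: BusRdX,Flush
[19] P0: load  L0 | P0:M(62), P1:I, P2:I | bus: none
[20] P0: load  L0 | P0:M(62), P1:I, P2:I | bus: none
[21] P2: store L2 := 57 | P0:I, P1:I, P2:M(57) | bus: BusRdX,Flush
[22] P0: store L3 := 38 | P0:M(38), P1:I, P2:I | bus: BusRdX,Flush
[23] P0: load  L2 | P0:S(57), P1:I, P2:S(57) | bus: BusRd,Flush
[24] P2: store L3 := 54 | P0:I, P1:I, P2:M(54) | bus: BusRdX,Flush

state = I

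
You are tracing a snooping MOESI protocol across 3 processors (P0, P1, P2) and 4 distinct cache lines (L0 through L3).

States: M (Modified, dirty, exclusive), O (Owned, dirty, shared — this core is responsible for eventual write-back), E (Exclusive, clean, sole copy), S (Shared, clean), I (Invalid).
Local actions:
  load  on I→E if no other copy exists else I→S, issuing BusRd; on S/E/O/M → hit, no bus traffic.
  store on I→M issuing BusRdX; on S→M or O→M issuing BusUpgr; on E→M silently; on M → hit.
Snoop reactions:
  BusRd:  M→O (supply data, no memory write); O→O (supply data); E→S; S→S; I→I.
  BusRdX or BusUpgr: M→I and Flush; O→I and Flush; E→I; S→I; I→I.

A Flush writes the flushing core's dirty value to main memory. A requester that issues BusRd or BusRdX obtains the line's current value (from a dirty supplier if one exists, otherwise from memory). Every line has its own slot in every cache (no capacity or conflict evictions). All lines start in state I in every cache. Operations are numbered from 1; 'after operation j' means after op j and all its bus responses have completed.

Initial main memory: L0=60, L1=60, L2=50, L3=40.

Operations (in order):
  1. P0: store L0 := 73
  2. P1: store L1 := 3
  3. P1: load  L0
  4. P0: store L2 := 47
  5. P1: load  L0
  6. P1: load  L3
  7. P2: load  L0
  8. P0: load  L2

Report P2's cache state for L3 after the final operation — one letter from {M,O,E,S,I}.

1. P0: store L0 := 73  bus=[BusRdX]  L0: P0=M P1=I P2=I  mem[L0]=60
2. P1: store L1 := 3  bus=[BusRdX]  L1: P0=I P1=M P2=I  mem[L1]=60
3. P1: load  L0  bus=[BusRd]  L0: P0=O P1=S P2=I  mem[L0]=60
4. P0: store L2 := 47  bus=[BusRdX]  L2: P0=M P1=I P2=I  mem[L2]=50
5. P1: load  L0  bus=[-]  L0: P0=O P1=S P2=I  mem[L0]=60
6. P1: load  L3  bus=[BusRd]  L3: P0=I P1=E P2=I  mem[L3]=40
7. P2: load  L0  bus=[BusRd]  L0: P0=O P1=S P2=S  mem[L0]=60
8. P0: load  L2  bus=[-]  L2: P0=M P1=I P2=I  mem[L2]=50

state = I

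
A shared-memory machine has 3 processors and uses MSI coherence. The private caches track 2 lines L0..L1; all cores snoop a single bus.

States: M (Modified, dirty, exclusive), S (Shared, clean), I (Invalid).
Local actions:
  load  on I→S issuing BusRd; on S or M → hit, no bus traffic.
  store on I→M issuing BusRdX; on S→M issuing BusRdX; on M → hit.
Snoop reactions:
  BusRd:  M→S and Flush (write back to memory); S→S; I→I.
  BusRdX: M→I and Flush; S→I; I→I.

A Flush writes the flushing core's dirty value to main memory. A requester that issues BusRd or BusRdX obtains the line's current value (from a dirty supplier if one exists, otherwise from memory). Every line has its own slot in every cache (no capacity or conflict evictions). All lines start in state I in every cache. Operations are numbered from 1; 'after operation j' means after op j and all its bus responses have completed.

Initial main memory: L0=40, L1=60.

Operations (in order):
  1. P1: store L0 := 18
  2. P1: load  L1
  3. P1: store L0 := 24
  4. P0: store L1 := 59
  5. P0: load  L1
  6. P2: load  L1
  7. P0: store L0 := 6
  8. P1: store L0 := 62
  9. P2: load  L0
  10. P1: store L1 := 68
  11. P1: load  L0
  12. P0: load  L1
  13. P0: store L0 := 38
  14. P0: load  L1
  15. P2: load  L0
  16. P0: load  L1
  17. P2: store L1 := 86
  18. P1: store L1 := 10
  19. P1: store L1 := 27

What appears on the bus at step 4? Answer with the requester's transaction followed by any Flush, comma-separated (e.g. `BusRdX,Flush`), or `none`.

[1] P1: store L0 := 18 | P0:I, P1:M(18), P2:I | bus: BusRdX
[2] P1: load  L1 | P0:I, P1:S(60), P2:I | bus: BusRd
[3] P1: store L0 := 24 | P0:I, P1:M(24), P2:I | bus: none
[4] P0: store L1 := 59 | P0:M(59), P1:I, P2:I | bus: BusRdX
[5] P0: load  L1 | P0:M(59), P1:I, P2:I | bus: none
[6] P2: load  L1 | P0:S(59), P1:I, P2:S(59) | bus: BusRd,Flush
[7] P0: store L0 := 6 | P0:M(6), P1:I, P2:I | bus: BusRdX,Flush
[8] P1: store L0 := 62 | P0:I, P1:M(62), P2:I | bus: BusRdX,Flush
[9] P2: load  L0 | P0:I, P1:S(62), P2:S(62) | bus: BusRd,Flush
[10] P1: store L1 := 68 | P0:I, P1:M(68), P2:I | bus: BusRdX
[11] P1: load  L0 | P0:I, P1:S(62), P2:S(62) | bus: none
[12] P0: load  L1 | P0:S(68), P1:S(68), P2:I | bus: BusRd,Flush
[13] P0: store L0 := 38 | P0:M(38), P1:I, P2:I | bus: BusRdX
[14] P0: load  L1 | P0:S(68), P1:S(68), P2:I | bus: none
[15] P2: load  L0 | P0:S(38), P1:I, P2:S(38) | bus: BusRd,Flush
[16] P0: load  L1 | P0:S(68), P1:S(68), P2:I | bus: none
[17] P2: store L1 := 86 | P0:I, P1:I, P2:M(86) | bus: BusRdX
[18] P1: store L1 := 10 | P0:I, P1:M(10), P2:I | bus: BusRdX,Flush
[19] P1: store L1 := 27 | P0:I, P1:M(27), P2:I | bus: none

bus = BusRdX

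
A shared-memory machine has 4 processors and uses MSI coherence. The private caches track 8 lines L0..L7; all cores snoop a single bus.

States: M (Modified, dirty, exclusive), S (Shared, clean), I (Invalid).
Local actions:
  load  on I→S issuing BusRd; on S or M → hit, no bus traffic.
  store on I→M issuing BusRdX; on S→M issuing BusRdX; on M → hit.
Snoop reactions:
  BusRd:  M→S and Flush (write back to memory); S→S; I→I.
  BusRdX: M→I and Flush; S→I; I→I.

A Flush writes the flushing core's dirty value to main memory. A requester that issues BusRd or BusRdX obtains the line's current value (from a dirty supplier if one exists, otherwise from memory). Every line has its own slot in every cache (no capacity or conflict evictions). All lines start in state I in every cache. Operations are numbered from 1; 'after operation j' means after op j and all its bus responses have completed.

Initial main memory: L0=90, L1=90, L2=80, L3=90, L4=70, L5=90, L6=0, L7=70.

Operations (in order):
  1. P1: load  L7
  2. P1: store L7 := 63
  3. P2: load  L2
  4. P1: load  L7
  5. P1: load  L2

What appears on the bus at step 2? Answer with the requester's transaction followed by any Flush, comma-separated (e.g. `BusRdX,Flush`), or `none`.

step 1: P1: load  L7  ⟶  ISII  (L7)  txn=BusRd  M[L7]=70
step 2: P1: store L7 := 63  ⟶  IMII  (L7)  txn=BusRdX  M[L7]=70
step 3: P2: load  L2  ⟶  IISI  (L2)  txn=BusRd  M[L2]=80
step 4: P1: load  L7  ⟶  IMII  (L7)  txn=∅  M[L7]=70
step 5: P1: load  L2  ⟶  ISSI  (L2)  txn=BusRd  M[L2]=80

bus = BusRdX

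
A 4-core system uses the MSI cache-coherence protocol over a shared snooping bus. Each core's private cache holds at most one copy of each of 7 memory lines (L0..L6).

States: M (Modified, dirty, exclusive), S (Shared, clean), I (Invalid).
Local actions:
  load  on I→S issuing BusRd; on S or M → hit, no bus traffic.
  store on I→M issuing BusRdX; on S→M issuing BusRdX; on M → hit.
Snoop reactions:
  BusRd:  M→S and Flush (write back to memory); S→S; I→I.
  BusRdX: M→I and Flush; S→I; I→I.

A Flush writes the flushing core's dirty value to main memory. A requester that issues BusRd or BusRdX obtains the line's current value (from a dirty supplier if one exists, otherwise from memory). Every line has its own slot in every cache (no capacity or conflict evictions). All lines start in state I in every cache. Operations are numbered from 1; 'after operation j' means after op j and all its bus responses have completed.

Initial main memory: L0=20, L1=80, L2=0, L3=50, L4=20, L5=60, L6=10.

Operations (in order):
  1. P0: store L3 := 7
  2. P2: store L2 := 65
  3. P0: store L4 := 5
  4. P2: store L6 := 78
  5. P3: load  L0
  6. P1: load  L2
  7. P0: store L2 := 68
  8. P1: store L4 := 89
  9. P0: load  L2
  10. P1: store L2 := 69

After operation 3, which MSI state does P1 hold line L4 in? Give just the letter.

state = I

step 1: P0: store L3 := 7  ⟶  MIII  (L3)  txn=BusRdX  M[L3]=50
step 2: P2: store L2 := 65  ⟶  IIMI  (L2)  txn=BusRdX  M[L2]=0
step 3: P0: store L4 := 5  ⟶  MIII  (L4)  txn=BusRdX  M[L4]=20
step 4: P2: store L6 := 78  ⟶  IIMI  (L6)  txn=BusRdX  M[L6]=10
step 5: P3: load  L0  ⟶  IIIS  (L0)  txn=BusRd  M[L0]=20
step 6: P1: load  L2  ⟶  ISSI  (L2)  txn=BusRd+Flush  M[L2]=65
step 7: P0: store L2 := 68  ⟶  MIII  (L2)  txn=BusRdX  M[L2]=65
step 8: P1: store L4 := 89  ⟶  IMII  (L4)  txn=BusRdX+Flush  M[L4]=5
step 9: P0: load  L2  ⟶  MIII  (L2)  txn=∅  M[L2]=65
step 10: P1: store L2 := 69  ⟶  IMII  (L2)  txn=BusRdX+Flush  M[L2]=68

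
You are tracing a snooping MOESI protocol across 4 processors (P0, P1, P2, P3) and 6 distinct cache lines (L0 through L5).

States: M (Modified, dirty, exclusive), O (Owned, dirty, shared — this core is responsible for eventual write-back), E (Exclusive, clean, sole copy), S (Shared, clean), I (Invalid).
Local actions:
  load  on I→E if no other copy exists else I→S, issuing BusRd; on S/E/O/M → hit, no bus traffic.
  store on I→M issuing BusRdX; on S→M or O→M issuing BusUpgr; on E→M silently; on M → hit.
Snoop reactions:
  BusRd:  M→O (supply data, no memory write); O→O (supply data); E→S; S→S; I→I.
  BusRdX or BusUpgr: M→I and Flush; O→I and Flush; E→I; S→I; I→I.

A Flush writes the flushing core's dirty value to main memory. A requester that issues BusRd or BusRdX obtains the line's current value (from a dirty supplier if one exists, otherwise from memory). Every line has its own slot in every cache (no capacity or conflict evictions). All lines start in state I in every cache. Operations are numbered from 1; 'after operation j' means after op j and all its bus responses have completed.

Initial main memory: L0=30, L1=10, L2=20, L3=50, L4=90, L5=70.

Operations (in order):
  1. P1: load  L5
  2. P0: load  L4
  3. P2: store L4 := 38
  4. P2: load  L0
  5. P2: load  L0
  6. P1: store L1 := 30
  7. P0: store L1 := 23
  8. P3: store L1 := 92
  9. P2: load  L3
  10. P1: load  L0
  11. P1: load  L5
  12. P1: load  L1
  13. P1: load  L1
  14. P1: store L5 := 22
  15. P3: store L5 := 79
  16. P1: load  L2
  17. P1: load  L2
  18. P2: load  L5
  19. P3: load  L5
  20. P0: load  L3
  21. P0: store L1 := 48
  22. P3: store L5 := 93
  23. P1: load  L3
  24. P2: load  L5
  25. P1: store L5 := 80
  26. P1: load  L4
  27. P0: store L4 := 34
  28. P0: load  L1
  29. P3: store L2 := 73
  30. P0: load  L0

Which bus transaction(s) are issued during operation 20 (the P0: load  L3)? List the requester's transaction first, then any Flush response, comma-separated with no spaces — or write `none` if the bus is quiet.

step 1: P1: load  L5  ⟶  IEII  (L5)  txn=BusRd  M[L5]=70
step 2: P0: load  L4  ⟶  EIII  (L4)  txn=BusRd  M[L4]=90
step 3: P2: store L4 := 38  ⟶  IIMI  (L4)  txn=BusRdX  M[L4]=90
step 4: P2: load  L0  ⟶  IIEI  (L0)  txn=BusRd  M[L0]=30
step 5: P2: load  L0  ⟶  IIEI  (L0)  txn=∅  M[L0]=30
step 6: P1: store L1 := 30  ⟶  IMII  (L1)  txn=BusRdX  M[L1]=10
step 7: P0: store L1 := 23  ⟶  MIII  (L1)  txn=BusRdX+Flush  M[L1]=30
step 8: P3: store L1 := 92  ⟶  IIIM  (L1)  txn=BusRdX+Flush  M[L1]=23
step 9: P2: load  L3  ⟶  IIEI  (L3)  txn=BusRd  M[L3]=50
step 10: P1: load  L0  ⟶  ISSI  (L0)  txn=BusRd  M[L0]=30
step 11: P1: load  L5  ⟶  IEII  (L5)  txn=∅  M[L5]=70
step 12: P1: load  L1  ⟶  ISIO  (L1)  txn=BusRd  M[L1]=23
step 13: P1: load  L1  ⟶  ISIO  (L1)  txn=∅  M[L1]=23
step 14: P1: store L5 := 22  ⟶  IMII  (L5)  txn=∅  M[L5]=70
step 15: P3: store L5 := 79  ⟶  IIIM  (L5)  txn=BusRdX+Flush  M[L5]=22
step 16: P1: load  L2  ⟶  IEII  (L2)  txn=BusRd  M[L2]=20
step 17: P1: load  L2  ⟶  IEII  (L2)  txn=∅  M[L2]=20
step 18: P2: load  L5  ⟶  IISO  (L5)  txn=BusRd  M[L5]=22
step 19: P3: load  L5  ⟶  IISO  (L5)  txn=∅  M[L5]=22
step 20: P0: load  L3  ⟶  SISI  (L3)  txn=BusRd  M[L3]=50
step 21: P0: store L1 := 48  ⟶  MIII  (L1)  txn=BusRdX+Flush  M[L1]=92
step 22: P3: store L5 := 93  ⟶  IIIM  (L5)  txn=BusUpgr  M[L5]=22
step 23: P1: load  L3  ⟶  SSSI  (L3)  txn=BusRd  M[L3]=50
step 24: P2: load  L5  ⟶  IISO  (L5)  txn=BusRd  M[L5]=22
step 25: P1: store L5 := 80  ⟶  IMII  (L5)  txn=BusRdX+Flush  M[L5]=93
step 26: P1: load  L4  ⟶  ISOI  (L4)  txn=BusRd  M[L4]=90
step 27: P0: store L4 := 34  ⟶  MIII  (L4)  txn=BusRdX+Flush  M[L4]=38
step 28: P0: load  L1  ⟶  MIII  (L1)  txn=∅  M[L1]=92
step 29: P3: store L2 := 73  ⟶  IIIM  (L2)  txn=BusRdX  M[L2]=20
step 30: P0: load  L0  ⟶  SSSI  (L0)  txn=BusRd  M[L0]=30

bus = BusRd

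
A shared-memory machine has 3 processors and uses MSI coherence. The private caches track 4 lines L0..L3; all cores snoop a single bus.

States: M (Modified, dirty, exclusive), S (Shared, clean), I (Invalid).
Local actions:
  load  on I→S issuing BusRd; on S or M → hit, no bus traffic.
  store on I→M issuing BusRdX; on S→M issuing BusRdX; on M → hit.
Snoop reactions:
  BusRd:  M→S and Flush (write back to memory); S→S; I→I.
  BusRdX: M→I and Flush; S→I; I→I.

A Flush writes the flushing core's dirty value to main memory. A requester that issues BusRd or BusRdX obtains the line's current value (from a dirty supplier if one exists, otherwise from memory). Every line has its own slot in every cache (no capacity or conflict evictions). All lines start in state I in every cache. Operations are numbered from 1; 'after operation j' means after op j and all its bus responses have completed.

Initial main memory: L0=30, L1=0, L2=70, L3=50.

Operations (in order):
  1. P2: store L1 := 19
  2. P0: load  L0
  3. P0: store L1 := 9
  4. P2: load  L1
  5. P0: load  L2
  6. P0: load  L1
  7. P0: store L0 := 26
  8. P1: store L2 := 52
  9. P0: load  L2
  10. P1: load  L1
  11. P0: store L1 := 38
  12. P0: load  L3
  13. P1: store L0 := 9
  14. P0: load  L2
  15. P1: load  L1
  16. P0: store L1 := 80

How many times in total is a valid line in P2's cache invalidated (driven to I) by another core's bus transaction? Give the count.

[1] P2: store L1 := 19 | P0:I, P1:I, P2:M(19) | bus: BusRdX
[2] P0: load  L0 | P0:S(30), P1:I, P2:I | bus: BusRd
[3] P0: store L1 := 9 | P0:M(9), P1:I, P2:I | bus: BusRdX,Flush
[4] P2: load  L1 | P0:S(9), P1:I, P2:S(9) | bus: BusRd,Flush
[5] P0: load  L2 | P0:S(70), P1:I, P2:I | bus: BusRd
[6] P0: load  L1 | P0:S(9), P1:I, P2:S(9) | bus: none
[7] P0: store L0 := 26 | P0:M(26), P1:I, P2:I | bus: BusRdX
[8] P1: store L2 := 52 | P0:I, P1:M(52), P2:I | bus: BusRdX
[9] P0: load  L2 | P0:S(52), P1:S(52), P2:I | bus: BusRd,Flush
[10] P1: load  L1 | P0:S(9), P1:S(9), P2:S(9) | bus: BusRd
[11] P0: store L1 := 38 | P0:M(38), P1:I, P2:I | bus: BusRdX
[12] P0: load  L3 | P0:S(50), P1:I, P2:I | bus: BusRd
[13] P1: store L0 := 9 | P0:I, P1:M(9), P2:I | bus: BusRdX,Flush
[14] P0: load  L2 | P0:S(52), P1:S(52), P2:I | bus: none
[15] P1: load  L1 | P0:S(38), P1:S(38), P2:I | bus: BusRd,Flush
[16] P0: store L1 := 80 | P0:M(80), P1:I, P2:I | bus: BusRdX

invalidations = 2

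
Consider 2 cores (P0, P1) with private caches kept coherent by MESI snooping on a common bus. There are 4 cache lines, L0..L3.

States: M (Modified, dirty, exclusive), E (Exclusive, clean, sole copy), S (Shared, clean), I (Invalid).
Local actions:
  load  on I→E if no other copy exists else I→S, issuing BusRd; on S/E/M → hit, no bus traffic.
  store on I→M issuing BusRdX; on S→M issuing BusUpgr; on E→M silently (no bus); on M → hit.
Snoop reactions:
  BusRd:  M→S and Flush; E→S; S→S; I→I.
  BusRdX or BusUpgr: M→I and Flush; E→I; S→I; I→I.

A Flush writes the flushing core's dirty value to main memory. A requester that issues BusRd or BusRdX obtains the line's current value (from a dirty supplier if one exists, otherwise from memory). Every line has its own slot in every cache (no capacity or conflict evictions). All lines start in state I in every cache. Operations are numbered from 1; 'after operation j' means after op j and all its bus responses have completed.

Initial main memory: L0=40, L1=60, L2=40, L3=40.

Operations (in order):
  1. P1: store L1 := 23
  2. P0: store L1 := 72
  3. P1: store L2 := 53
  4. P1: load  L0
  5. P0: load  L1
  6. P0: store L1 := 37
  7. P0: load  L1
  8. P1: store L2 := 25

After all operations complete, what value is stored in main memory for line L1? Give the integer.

1. P1: store L1 := 23  bus=[BusRdX]  L1: P0=I P1=M  mem[L1]=60
2. P0: store L1 := 72  bus=[BusRdX,Flush]  L1: P0=M P1=I  mem[L1]=23
3. P1: store L2 := 53  bus=[BusRdX]  L2: P0=I P1=M  mem[L2]=40
4. P1: load  L0  bus=[BusRd]  L0: P0=I P1=E  mem[L0]=40
5. P0: load  L1  bus=[-]  L1: P0=M P1=I  mem[L1]=23
6. P0: store L1 := 37  bus=[-]  L1: P0=M P1=I  mem[L1]=23
7. P0: load  L1  bus=[-]  L1: P0=M P1=I  mem[L1]=23
8. P1: store L2 := 25  bus=[-]  L2: P0=I P1=M  mem[L2]=40

memory[L1] = 23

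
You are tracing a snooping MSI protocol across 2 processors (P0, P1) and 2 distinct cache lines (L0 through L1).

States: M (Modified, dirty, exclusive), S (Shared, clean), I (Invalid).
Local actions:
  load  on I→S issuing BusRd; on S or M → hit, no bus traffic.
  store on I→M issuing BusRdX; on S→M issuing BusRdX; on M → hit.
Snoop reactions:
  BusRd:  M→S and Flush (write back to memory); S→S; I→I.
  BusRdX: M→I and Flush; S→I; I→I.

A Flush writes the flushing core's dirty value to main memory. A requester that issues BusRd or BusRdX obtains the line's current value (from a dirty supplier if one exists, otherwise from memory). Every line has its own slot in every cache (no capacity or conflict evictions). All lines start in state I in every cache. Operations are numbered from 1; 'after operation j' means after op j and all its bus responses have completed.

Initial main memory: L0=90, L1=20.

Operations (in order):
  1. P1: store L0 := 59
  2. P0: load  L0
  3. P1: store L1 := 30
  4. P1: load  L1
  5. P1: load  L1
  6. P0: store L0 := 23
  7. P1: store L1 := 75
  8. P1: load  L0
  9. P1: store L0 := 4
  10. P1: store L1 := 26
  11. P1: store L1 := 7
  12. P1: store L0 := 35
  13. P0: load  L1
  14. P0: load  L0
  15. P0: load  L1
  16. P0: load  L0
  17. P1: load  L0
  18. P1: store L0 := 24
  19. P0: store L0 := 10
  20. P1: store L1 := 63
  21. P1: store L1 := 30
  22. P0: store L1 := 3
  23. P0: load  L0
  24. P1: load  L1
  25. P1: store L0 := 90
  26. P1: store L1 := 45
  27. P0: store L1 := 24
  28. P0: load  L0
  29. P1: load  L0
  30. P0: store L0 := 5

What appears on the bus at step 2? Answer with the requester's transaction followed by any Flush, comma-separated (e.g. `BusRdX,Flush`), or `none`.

1. P1: store L0 := 59  bus=[BusRdX]  L0: P0=I P1=M  mem[L0]=90
2. P0: load  L0  bus=[BusRd,Flush]  L0: P0=S P1=S  mem[L0]=59
3. P1: store L1 := 30  bus=[BusRdX]  L1: P0=I P1=M  mem[L1]=20
4. P1: load  L1  bus=[-]  L1: P0=I P1=M  mem[L1]=20
5. P1: load  L1  bus=[-]  L1: P0=I P1=M  mem[L1]=20
6. P0: store L0 := 23  bus=[BusRdX]  L0: P0=M P1=I  mem[L0]=59
7. P1: store L1 := 75  bus=[-]  L1: P0=I P1=M  mem[L1]=20
8. P1: load  L0  bus=[BusRd,Flush]  L0: P0=S P1=S  mem[L0]=23
9. P1: store L0 := 4  bus=[BusRdX]  L0: P0=I P1=M  mem[L0]=23
10. P1: store L1 := 26  bus=[-]  L1: P0=I P1=M  mem[L1]=20
11. P1: store L1 := 7  bus=[-]  L1: P0=I P1=M  mem[L1]=20
12. P1: store L0 := 35  bus=[-]  L0: P0=I P1=M  mem[L0]=23
13. P0: load  L1  bus=[BusRd,Flush]  L1: P0=S P1=S  mem[L1]=7
14. P0: load  L0  bus=[BusRd,Flush]  L0: P0=S P1=S  mem[L0]=35
15. P0: load  L1  bus=[-]  L1: P0=S P1=S  mem[L1]=7
16. P0: load  L0  bus=[-]  L0: P0=S P1=S  mem[L0]=35
17. P1: load  L0  bus=[-]  L0: P0=S P1=S  mem[L0]=35
18. P1: store L0 := 24  bus=[BusRdX]  L0: P0=I P1=M  mem[L0]=35
19. P0: store L0 := 10  bus=[BusRdX,Flush]  L0: P0=M P1=I  mem[L0]=24
20. P1: store L1 := 63  bus=[BusRdX]  L1: P0=I P1=M  mem[L1]=7
21. P1: store L1 := 30  bus=[-]  L1: P0=I P1=M  mem[L1]=7
22. P0: store L1 := 3  bus=[BusRdX,Flush]  L1: P0=M P1=I  mem[L1]=30
23. P0: load  L0  bus=[-]  L0: P0=M P1=I  mem[L0]=24
24. P1: load  L1  bus=[BusRd,Flush]  L1: P0=S P1=S  mem[L1]=3
25. P1: store L0 := 90  bus=[BusRdX,Flush]  L0: P0=I P1=M  mem[L0]=10
26. P1: store L1 := 45  bus=[BusRdX]  L1: P0=I P1=M  mem[L1]=3
27. P0: store L1 := 24  bus=[BusRdX,Flush]  L1: P0=M P1=I  mem[L1]=45
28. P0: load  L0  bus=[BusRd,Flush]  L0: P0=S P1=S  mem[L0]=90
29. P1: load  L0  bus=[-]  L0: P0=S P1=S  mem[L0]=90
30. P0: store L0 := 5  bus=[BusRdX]  L0: P0=M P1=I  mem[L0]=90

bus = BusRd,Flush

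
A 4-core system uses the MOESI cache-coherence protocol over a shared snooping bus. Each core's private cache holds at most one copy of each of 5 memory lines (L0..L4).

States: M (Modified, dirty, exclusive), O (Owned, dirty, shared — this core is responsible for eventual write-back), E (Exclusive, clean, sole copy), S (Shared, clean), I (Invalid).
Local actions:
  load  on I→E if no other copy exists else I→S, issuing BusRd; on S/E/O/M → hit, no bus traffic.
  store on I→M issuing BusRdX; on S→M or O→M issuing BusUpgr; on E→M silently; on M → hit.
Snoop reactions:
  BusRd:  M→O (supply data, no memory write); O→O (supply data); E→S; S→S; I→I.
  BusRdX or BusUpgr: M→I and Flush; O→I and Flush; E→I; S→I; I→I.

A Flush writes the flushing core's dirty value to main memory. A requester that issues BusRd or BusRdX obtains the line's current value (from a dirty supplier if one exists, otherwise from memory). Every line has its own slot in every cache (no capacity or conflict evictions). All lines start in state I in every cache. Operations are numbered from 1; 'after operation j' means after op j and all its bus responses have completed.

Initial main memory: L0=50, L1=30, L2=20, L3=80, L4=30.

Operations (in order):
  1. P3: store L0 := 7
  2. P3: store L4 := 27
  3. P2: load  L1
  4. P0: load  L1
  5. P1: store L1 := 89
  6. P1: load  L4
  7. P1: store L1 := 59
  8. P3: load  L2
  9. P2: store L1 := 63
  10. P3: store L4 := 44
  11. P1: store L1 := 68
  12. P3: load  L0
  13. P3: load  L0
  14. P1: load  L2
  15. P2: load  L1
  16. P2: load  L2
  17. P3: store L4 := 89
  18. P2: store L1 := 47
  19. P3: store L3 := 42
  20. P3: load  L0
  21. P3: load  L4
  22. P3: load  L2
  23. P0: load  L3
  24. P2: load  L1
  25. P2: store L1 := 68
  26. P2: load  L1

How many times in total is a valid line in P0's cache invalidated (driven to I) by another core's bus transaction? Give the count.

invalidations = 1

[1] P3: store L0 := 7 | P0:I, P1:I, P2:I, P3:M(7) | bus: BusRdX
[2] P3: store L4 := 27 | P0:I, P1:I, P2:I, P3:M(27) | bus: BusRdX
[3] P2: load  L1 | P0:I, P1:I, P2:E(30), P3:I | bus: BusRd
[4] P0: load  L1 | P0:S(30), P1:I, P2:S(30), P3:I | bus: BusRd
[5] P1: store L1 := 89 | P0:I, P1:M(89), P2:I, P3:I | bus: BusRdX
[6] P1: load  L4 | P0:I, P1:S(27), P2:I, P3:O(27) | bus: BusRd
[7] P1: store L1 := 59 | P0:I, P1:M(59), P2:I, P3:I | bus: none
[8] P3: load  L2 | P0:I, P1:I, P2:I, P3:E(20) | bus: BusRd
[9] P2: store L1 := 63 | P0:I, P1:I, P2:M(63), P3:I | bus: BusRdX,Flush
[10] P3: store L4 := 44 | P0:I, P1:I, P2:I, P3:M(44) | bus: BusUpgr
[11] P1: store L1 := 68 | P0:I, P1:M(68), P2:I, P3:I | bus: BusRdX,Flush
[12] P3: load  L0 | P0:I, P1:I, P2:I, P3:M(7) | bus: none
[13] P3: load  L0 | P0:I, P1:I, P2:I, P3:M(7) | bus: none
[14] P1: load  L2 | P0:I, P1:S(20), P2:I, P3:S(20) | bus: BusRd
[15] P2: load  L1 | P0:I, P1:O(68), P2:S(68), P3:I | bus: BusRd
[16] P2: load  L2 | P0:I, P1:S(20), P2:S(20), P3:S(20) | bus: BusRd
[17] P3: store L4 := 89 | P0:I, P1:I, P2:I, P3:M(89) | bus: none
[18] P2: store L1 := 47 | P0:I, P1:I, P2:M(47), P3:I | bus: BusUpgr,Flush
[19] P3: store L3 := 42 | P0:I, P1:I, P2:I, P3:M(42) | bus: BusRdX
[20] P3: load  L0 | P0:I, P1:I, P2:I, P3:M(7) | bus: none
[21] P3: load  L4 | P0:I, P1:I, P2:I, P3:M(89) | bus: none
[22] P3: load  L2 | P0:I, P1:S(20), P2:S(20), P3:S(20) | bus: none
[23] P0: load  L3 | P0:S(42), P1:I, P2:I, P3:O(42) | bus: BusRd
[24] P2: load  L1 | P0:I, P1:I, P2:M(47), P3:I | bus: none
[25] P2: store L1 := 68 | P0:I, P1:I, P2:M(68), P3:I | bus: none
[26] P2: load  L1 | P0:I, P1:I, P2:M(68), P3:I | bus: none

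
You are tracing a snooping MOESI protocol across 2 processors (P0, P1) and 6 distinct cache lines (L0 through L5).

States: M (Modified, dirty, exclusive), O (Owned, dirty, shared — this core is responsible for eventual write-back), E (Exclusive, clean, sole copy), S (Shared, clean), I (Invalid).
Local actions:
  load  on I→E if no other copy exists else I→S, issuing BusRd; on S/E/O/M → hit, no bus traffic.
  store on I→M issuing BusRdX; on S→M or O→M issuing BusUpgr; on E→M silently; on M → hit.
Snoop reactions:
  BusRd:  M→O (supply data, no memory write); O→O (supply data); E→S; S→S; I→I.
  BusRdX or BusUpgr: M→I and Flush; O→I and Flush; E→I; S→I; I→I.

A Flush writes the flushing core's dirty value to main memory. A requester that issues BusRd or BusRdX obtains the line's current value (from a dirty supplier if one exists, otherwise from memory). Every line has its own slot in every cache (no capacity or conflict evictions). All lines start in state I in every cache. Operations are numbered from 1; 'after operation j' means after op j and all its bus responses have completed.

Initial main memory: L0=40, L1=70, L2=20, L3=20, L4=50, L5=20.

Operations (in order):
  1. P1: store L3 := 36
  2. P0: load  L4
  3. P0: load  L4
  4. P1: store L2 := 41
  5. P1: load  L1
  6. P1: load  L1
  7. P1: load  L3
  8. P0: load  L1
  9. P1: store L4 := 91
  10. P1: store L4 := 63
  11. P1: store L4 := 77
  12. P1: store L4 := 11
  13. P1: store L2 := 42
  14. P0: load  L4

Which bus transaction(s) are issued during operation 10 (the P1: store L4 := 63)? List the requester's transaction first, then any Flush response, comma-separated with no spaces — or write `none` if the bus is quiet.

step 1: P1: store L3 := 36  ⟶  IM  (L3)  txn=BusRdX  M[L3]=20
step 2: P0: load  L4  ⟶  EI  (L4)  txn=BusRd  M[L4]=50
step 3: P0: load  L4  ⟶  EI  (L4)  txn=∅  M[L4]=50
step 4: P1: store L2 := 41  ⟶  IM  (L2)  txn=BusRdX  M[L2]=20
step 5: P1: load  L1  ⟶  IE  (L1)  txn=BusRd  M[L1]=70
step 6: P1: load  L1  ⟶  IE  (L1)  txn=∅  M[L1]=70
step 7: P1: load  L3  ⟶  IM  (L3)  txn=∅  M[L3]=20
step 8: P0: load  L1  ⟶  SS  (L1)  txn=BusRd  M[L1]=70
step 9: P1: store L4 := 91  ⟶  IM  (L4)  txn=BusRdX  M[L4]=50
step 10: P1: store L4 := 63  ⟶  IM  (L4)  txn=∅  M[L4]=50
step 11: P1: store L4 := 77  ⟶  IM  (L4)  txn=∅  M[L4]=50
step 12: P1: store L4 := 11  ⟶  IM  (L4)  txn=∅  M[L4]=50
step 13: P1: store L2 := 42  ⟶  IM  (L2)  txn=∅  M[L2]=20
step 14: P0: load  L4  ⟶  SO  (L4)  txn=BusRd  M[L4]=50

bus = none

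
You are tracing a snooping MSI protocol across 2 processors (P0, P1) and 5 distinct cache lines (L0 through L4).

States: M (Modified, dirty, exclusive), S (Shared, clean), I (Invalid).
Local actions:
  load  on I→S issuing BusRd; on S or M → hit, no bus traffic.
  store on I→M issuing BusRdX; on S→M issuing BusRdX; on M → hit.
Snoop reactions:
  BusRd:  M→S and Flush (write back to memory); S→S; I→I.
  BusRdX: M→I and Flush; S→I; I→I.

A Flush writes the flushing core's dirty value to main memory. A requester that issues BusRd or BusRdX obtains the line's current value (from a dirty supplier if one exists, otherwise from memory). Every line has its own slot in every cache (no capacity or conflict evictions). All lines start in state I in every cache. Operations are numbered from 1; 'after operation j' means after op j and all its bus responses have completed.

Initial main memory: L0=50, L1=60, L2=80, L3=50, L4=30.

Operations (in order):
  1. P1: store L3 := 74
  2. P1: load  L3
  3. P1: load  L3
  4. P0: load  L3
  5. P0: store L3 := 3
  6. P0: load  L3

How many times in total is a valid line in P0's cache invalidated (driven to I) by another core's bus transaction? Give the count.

invalidations = 0

1. P1: store L3 := 74  bus=[BusRdX]  L3: P0=I P1=M  mem[L3]=50
2. P1: load  L3  bus=[-]  L3: P0=I P1=M  mem[L3]=50
3. P1: load  L3  bus=[-]  L3: P0=I P1=M  mem[L3]=50
4. P0: load  L3  bus=[BusRd,Flush]  L3: P0=S P1=S  mem[L3]=74
5. P0: store L3 := 3  bus=[BusRdX]  L3: P0=M P1=I  mem[L3]=74
6. P0: load  L3  bus=[-]  L3: P0=M P1=I  mem[L3]=74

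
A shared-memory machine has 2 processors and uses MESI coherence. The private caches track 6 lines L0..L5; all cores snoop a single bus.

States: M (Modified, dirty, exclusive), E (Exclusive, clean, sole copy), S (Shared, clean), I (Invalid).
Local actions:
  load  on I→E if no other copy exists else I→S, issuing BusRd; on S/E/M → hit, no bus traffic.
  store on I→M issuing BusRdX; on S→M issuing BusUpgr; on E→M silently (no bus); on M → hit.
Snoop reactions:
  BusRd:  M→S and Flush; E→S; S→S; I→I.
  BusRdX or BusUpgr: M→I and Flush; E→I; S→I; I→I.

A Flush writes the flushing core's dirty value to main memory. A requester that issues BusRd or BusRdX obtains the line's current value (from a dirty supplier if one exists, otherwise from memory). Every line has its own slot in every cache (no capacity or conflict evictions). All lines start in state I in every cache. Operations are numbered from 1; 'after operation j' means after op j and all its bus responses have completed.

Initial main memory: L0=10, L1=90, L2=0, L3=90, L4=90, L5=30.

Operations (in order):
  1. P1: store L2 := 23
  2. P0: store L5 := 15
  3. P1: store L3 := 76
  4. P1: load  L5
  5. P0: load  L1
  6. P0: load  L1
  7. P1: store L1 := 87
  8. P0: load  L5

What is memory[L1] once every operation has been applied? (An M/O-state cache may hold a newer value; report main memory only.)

[1] P1: store L2 := 23 | P0:I, P1:M(23) | bus: BusRdX
[2] P0: store L5 := 15 | P0:M(15), P1:I | bus: BusRdX
[3] P1: store L3 := 76 | P0:I, P1:M(76) | bus: BusRdX
[4] P1: load  L5 | P0:S(15), P1:S(15) | bus: BusRd,Flush
[5] P0: load  L1 | P0:E(90), P1:I | bus: BusRd
[6] P0: load  L1 | P0:E(90), P1:I | bus: none
[7] P1: store L1 := 87 | P0:I, P1:M(87) | bus: BusRdX
[8] P0: load  L5 | P0:S(15), P1:S(15) | bus: none

memory[L1] = 90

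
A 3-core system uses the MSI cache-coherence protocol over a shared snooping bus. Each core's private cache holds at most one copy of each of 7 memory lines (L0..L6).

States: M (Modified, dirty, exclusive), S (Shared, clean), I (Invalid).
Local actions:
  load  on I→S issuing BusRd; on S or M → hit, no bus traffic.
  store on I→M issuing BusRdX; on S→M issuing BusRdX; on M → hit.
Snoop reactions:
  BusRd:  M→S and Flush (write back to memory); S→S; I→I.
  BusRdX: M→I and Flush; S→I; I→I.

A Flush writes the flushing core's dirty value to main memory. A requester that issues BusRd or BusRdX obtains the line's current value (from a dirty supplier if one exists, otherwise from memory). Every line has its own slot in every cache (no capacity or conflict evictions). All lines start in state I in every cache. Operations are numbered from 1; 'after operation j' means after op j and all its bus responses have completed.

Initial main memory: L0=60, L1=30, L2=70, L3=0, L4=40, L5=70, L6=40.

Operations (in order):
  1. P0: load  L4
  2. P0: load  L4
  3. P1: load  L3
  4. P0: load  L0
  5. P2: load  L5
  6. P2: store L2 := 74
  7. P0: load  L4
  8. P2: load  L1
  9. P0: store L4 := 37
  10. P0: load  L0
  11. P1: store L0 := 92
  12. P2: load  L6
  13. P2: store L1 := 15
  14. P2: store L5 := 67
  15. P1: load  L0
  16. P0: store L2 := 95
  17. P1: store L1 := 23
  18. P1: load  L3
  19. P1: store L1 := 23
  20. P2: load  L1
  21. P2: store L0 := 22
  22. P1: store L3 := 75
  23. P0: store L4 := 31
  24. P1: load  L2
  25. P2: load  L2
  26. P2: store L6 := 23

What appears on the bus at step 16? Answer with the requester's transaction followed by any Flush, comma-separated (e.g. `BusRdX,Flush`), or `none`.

bus = BusRdX,Flush

[1] P0: load  L4 | P0:S(40), P1:I, P2:I | bus: BusRd
[2] P0: load  L4 | P0:S(40), P1:I, P2:I | bus: none
[3] P1: load  L3 | P0:I, P1:S(0), P2:I | bus: BusRd
[4] P0: load  L0 | P0:S(60), P1:I, P2:I | bus: BusRd
[5] P2: load  L5 | P0:I, P1:I, P2:S(70) | bus: BusRd
[6] P2: store L2 := 74 | P0:I, P1:I, P2:M(74) | bus: BusRdX
[7] P0: load  L4 | P0:S(40), P1:I, P2:I | bus: none
[8] P2: load  L1 | P0:I, P1:I, P2:S(30) | bus: BusRd
[9] P0: store L4 := 37 | P0:M(37), P1:I, P2:I | bus: BusRdX
[10] P0: load  L0 | P0:S(60), P1:I, P2:I | bus: none
[11] P1: store L0 := 92 | P0:I, P1:M(92), P2:I | bus: BusRdX
[12] P2: load  L6 | P0:I, P1:I, P2:S(40) | bus: BusRd
[13] P2: store L1 := 15 | P0:I, P1:I, P2:M(15) | bus: BusRdX
[14] P2: store L5 := 67 | P0:I, P1:I, P2:M(67) | bus: BusRdX
[15] P1: load  L0 | P0:I, P1:M(92), P2:I | bus: none
[16] P0: store L2 := 95 | P0:M(95), P1:I, P2:I | bus: BusRdX,Flush
[17] P1: store L1 := 23 | P0:I, P1:M(23), P2:I | bus: BusRdX,Flush
[18] P1: load  L3 | P0:I, P1:S(0), P2:I | bus: none
[19] P1: store L1 := 23 | P0:I, P1:M(23), P2:I | bus: none
[20] P2: load  L1 | P0:I, P1:S(23), P2:S(23) | bus: BusRd,Flush
[21] P2: store L0 := 22 | P0:I, P1:I, P2:M(22) | bus: BusRdX,Flush
[22] P1: store L3 := 75 | P0:I, P1:M(75), P2:I | bus: BusRdX
[23] P0: store L4 := 31 | P0:M(31), P1:I, P2:I | bus: none
[24] P1: load  L2 | P0:S(95), P1:S(95), P2:I | bus: BusRd,Flush
[25] P2: load  L2 | P0:S(95), P1:S(95), P2:S(95) | bus: BusRd
[26] P2: store L6 := 23 | P0:I, P1:I, P2:M(23) | bus: BusRdX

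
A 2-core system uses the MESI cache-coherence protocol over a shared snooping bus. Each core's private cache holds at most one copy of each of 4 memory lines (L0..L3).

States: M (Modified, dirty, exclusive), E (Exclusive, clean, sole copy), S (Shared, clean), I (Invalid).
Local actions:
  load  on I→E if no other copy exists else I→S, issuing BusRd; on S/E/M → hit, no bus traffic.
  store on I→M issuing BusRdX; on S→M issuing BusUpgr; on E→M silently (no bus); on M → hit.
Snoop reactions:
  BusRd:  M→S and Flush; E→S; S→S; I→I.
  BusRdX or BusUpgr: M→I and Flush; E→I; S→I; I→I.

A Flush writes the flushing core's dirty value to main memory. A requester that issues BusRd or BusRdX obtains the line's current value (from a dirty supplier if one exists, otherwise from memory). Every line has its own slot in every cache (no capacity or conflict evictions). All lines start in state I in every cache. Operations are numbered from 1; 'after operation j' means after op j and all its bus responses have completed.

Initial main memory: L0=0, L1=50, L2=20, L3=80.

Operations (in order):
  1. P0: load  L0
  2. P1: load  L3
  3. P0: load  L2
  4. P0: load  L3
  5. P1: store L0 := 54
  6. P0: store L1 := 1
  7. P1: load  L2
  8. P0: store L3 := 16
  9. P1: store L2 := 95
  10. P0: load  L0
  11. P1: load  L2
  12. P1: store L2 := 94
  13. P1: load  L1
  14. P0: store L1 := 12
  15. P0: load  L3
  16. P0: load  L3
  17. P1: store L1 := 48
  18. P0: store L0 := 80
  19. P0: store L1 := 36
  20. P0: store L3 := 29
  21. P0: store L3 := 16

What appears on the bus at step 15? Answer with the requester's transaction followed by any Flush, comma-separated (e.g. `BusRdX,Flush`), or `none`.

bus = none

[1] P0: load  L0 | P0:E(0), P1:I | bus: BusRd
[2] P1: load  L3 | P0:I, P1:E(80) | bus: BusRd
[3] P0: load  L2 | P0:E(20), P1:I | bus: BusRd
[4] P0: load  L3 | P0:S(80), P1:S(80) | bus: BusRd
[5] P1: store L0 := 54 | P0:I, P1:M(54) | bus: BusRdX
[6] P0: store L1 := 1 | P0:M(1), P1:I | bus: BusRdX
[7] P1: load  L2 | P0:S(20), P1:S(20) | bus: BusRd
[8] P0: store L3 := 16 | P0:M(16), P1:I | bus: BusUpgr
[9] P1: store L2 := 95 | P0:I, P1:M(95) | bus: BusUpgr
[10] P0: load  L0 | P0:S(54), P1:S(54) | bus: BusRd,Flush
[11] P1: load  L2 | P0:I, P1:M(95) | bus: none
[12] P1: store L2 := 94 | P0:I, P1:M(94) | bus: none
[13] P1: load  L1 | P0:S(1), P1:S(1) | bus: BusRd,Flush
[14] P0: store L1 := 12 | P0:M(12), P1:I | bus: BusUpgr
[15] P0: load  L3 | P0:M(16), P1:I | bus: none
[16] P0: load  L3 | P0:M(16), P1:I | bus: none
[17] P1: store L1 := 48 | P0:I, P1:M(48) | bus: BusRdX,Flush
[18] P0: store L0 := 80 | P0:M(80), P1:I | bus: BusUpgr
[19] P0: store L1 := 36 | P0:M(36), P1:I | bus: BusRdX,Flush
[20] P0: store L3 := 29 | P0:M(29), P1:I | bus: none
[21] P0: store L3 := 16 | P0:M(16), P1:I | bus: none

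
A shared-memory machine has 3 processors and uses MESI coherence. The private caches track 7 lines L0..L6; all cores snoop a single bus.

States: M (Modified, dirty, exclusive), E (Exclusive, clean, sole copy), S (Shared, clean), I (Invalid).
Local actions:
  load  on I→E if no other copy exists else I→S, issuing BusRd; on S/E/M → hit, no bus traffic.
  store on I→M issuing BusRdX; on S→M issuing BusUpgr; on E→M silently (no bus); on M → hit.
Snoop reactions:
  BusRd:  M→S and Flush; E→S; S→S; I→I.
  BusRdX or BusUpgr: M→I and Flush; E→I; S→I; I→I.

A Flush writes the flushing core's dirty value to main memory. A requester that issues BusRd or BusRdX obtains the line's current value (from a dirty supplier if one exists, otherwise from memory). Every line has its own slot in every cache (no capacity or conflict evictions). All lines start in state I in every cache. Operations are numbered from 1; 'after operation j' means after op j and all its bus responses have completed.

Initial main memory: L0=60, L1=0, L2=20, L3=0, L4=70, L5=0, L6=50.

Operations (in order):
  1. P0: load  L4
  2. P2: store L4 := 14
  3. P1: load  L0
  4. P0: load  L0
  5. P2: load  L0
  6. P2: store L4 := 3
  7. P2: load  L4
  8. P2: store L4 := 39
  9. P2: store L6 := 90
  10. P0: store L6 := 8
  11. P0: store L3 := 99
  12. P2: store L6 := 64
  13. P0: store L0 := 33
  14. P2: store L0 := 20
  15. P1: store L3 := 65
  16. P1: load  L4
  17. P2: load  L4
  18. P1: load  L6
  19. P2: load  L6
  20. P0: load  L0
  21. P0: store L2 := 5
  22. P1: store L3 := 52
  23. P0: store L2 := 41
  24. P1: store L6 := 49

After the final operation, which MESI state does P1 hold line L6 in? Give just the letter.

state = M

1. P0: load  L4  bus=[BusRd]  L4: P0=E P1=I P2=I  mem[L4]=70
2. P2: store L4 := 14  bus=[BusRdX]  L4: P0=I P1=I P2=M  mem[L4]=70
3. P1: load  L0  bus=[BusRd]  L0: P0=I P1=E P2=I  mem[L0]=60
4. P0: load  L0  bus=[BusRd]  L0: P0=S P1=S P2=I  mem[L0]=60
5. P2: load  L0  bus=[BusRd]  L0: P0=S P1=S P2=S  mem[L0]=60
6. P2: store L4 := 3  bus=[-]  L4: P0=I P1=I P2=M  mem[L4]=70
7. P2: load  L4  bus=[-]  L4: P0=I P1=I P2=M  mem[L4]=70
8. P2: store L4 := 39  bus=[-]  L4: P0=I P1=I P2=M  mem[L4]=70
9. P2: store L6 := 90  bus=[BusRdX]  L6: P0=I P1=I P2=M  mem[L6]=50
10. P0: store L6 := 8  bus=[BusRdX,Flush]  L6: P0=M P1=I P2=I  mem[L6]=90
11. P0: store L3 := 99  bus=[BusRdX]  L3: P0=M P1=I P2=I  mem[L3]=0
12. P2: store L6 := 64  bus=[BusRdX,Flush]  L6: P0=I P1=I P2=M  mem[L6]=8
13. P0: store L0 := 33  bus=[BusUpgr]  L0: P0=M P1=I P2=I  mem[L0]=60
14. P2: store L0 := 20  bus=[BusRdX,Flush]  L0: P0=I P1=I P2=M  mem[L0]=33
15. P1: store L3 := 65  bus=[BusRdX,Flush]  L3: P0=I P1=M P2=I  mem[L3]=99
16. P1: load  L4  bus=[BusRd,Flush]  L4: P0=I P1=S P2=S  mem[L4]=39
17. P2: load  L4  bus=[-]  L4: P0=I P1=S P2=S  mem[L4]=39
18. P1: load  L6  bus=[BusRd,Flush]  L6: P0=I P1=S P2=S  mem[L6]=64
19. P2: load  L6  bus=[-]  L6: P0=I P1=S P2=S  mem[L6]=64
20. P0: load  L0  bus=[BusRd,Flush]  L0: P0=S P1=I P2=S  mem[L0]=20
21. P0: store L2 := 5  bus=[BusRdX]  L2: P0=M P1=I P2=I  mem[L2]=20
22. P1: store L3 := 52  bus=[-]  L3: P0=I P1=M P2=I  mem[L3]=99
23. P0: store L2 := 41  bus=[-]  L2: P0=M P1=I P2=I  mem[L2]=20
24. P1: store L6 := 49  bus=[BusUpgr]  L6: P0=I P1=M P2=I  mem[L6]=64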